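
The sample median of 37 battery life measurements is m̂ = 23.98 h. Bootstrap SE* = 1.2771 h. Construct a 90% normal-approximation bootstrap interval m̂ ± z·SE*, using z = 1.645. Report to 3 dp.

Margin = 1.645 × 1.2771 = 2.1008
Interval: 23.98 ± 2.1008

(21.879, 26.081)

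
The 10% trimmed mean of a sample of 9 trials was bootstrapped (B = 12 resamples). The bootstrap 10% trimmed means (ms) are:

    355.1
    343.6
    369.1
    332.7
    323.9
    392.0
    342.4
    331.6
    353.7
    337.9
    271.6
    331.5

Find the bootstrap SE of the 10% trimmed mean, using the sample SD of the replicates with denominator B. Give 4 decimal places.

SE* = 27.5701

Bootstrap SE is the standard deviation of the 12 replicate 10% trimmed means.
Mean of replicates: (355.1 + 343.6 + 369.1 + 332.7 + 323.9 + 392.0 + 342.4 + 331.6 + 353.7 + 337.9 + 271.6 + 331.5) / 12 = 4085.10000 / 12 = 340.42500
Sum of squared deviations: (+14.67500)² + (+3.17500)² + (+28.67500)² + (−7.72500)² + (−16.52500)² + (+51.57500)² + (+1.97500)² + (−8.82500)² + (+13.27500)² + (−2.52500)² + (−68.82500)² + (−8.92500)² = 9121.34250
Variance = 9121.34250 / 12 = 760.11187
SE* = √760.11187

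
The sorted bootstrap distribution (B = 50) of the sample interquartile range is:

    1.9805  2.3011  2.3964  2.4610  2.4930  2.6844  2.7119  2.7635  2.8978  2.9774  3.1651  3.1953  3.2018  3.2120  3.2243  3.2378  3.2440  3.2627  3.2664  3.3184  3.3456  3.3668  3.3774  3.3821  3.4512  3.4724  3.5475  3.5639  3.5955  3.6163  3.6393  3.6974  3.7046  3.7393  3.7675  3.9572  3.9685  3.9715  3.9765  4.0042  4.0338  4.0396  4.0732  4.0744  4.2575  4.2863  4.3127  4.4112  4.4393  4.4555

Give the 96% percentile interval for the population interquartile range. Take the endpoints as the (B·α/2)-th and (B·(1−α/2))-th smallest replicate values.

(1.9805, 4.4393)

α = 0.04; lower rank = 50 × 0.020 = 1; upper rank = 50 × 0.980 = 49.
The 1st smallest replicate is 1.9805; the 49th is 4.4393.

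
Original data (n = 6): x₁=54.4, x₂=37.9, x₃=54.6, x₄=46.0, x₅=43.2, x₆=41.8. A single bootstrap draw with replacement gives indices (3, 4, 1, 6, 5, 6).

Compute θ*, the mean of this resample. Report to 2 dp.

Resample values: 54.6, 46.0, 54.4, 41.8, 43.2, 41.8.
Mean = (54.6 + 46.0 + 54.4 + 41.8 + 43.2 + 41.8) / 6 = 281.80 / 6 = 46.97

θ* = 46.97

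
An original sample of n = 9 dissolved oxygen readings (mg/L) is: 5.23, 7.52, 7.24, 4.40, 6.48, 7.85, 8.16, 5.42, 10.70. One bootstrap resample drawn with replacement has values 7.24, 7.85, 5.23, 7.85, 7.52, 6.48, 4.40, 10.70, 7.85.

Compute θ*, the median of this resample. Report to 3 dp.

Sorted: 4.40, 5.23, 6.48, 7.24, 7.52, 7.85, 7.85, 7.85, 10.70
Median = middle value = 7.520

θ* = 7.520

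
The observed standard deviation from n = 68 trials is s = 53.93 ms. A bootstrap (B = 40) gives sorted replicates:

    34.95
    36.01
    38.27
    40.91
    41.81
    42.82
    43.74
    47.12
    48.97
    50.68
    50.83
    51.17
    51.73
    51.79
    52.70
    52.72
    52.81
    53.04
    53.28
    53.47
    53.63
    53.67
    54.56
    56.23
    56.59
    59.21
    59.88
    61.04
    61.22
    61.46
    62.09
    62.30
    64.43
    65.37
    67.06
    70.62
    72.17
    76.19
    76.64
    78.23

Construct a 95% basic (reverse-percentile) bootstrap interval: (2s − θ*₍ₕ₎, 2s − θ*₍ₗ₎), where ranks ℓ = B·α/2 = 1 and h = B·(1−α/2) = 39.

(31.22, 72.91)

Percentile endpoints at ranks 1 and 39: θ*₍1₎ = 34.95, θ*₍39₎ = 76.64.
Basic interval reflects these around s:
  lower = 2 × 53.93 − 76.64 = 31.22
  upper = 2 × 53.93 − 34.95 = 72.91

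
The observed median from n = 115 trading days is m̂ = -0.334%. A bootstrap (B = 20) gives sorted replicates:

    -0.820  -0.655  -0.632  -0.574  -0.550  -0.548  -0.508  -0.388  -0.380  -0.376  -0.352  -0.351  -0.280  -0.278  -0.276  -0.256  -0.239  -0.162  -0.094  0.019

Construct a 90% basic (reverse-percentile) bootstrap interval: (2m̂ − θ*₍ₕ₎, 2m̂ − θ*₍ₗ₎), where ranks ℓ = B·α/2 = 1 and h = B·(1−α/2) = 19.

(-0.574, 0.152)

Percentile endpoints at ranks 1 and 19: θ*₍1₎ = -0.820, θ*₍19₎ = -0.094.
Basic interval reflects these around m̂:
  lower = 2 × -0.334 − -0.094 = -0.574
  upper = 2 × -0.334 − -0.820 = 0.152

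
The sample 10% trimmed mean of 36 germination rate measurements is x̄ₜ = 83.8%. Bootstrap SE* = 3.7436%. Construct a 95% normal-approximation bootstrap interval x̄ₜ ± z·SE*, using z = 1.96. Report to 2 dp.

(76.46, 91.14)

Margin = 1.96 × 3.7436 = 7.337
Interval: 83.8 ± 7.337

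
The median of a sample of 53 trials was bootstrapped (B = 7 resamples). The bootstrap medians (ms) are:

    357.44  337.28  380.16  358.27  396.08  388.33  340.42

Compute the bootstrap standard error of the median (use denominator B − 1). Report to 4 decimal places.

SE* = 23.1439

Bootstrap SE is the standard deviation of the 7 replicate medians.
Mean of replicates: (357.44 + 337.28 + 380.16 + 358.27 + 396.08 + 388.33 + 340.42) / 7 = 2557.98000 / 7 = 365.42571
Sum of squared deviations: (−7.98571)² + (−28.14571)² + (+14.73429)² + (−7.15571)² + (+30.65429)² + (+22.90429)² + (−25.00571)² = 3213.83357
Variance = 3213.83357 / 6 = 535.63893
SE* = √535.63893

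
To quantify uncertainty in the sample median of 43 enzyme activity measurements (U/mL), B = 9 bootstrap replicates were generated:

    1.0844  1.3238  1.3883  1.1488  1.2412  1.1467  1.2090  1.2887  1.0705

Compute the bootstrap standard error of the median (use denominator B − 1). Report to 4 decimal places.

Bootstrap SE is the standard deviation of the 9 replicate medians.
Mean of replicates: (1.0844 + 1.3238 + 1.3883 + 1.1488 + 1.2412 + 1.1467 + 1.2090 + 1.2887 + 1.0705) / 9 = 10.90140 / 9 = 1.21127
Sum of squared deviations: (−0.12687)² + (+0.11253)² + (+0.17703)² + (−0.06247)² + (+0.02993)² + (−0.06457)² + (−0.00227)² + (+0.07743)² + (−0.14077)² = 0.09488
Variance = 0.09488 / 8 = 0.01186
SE* = √0.01186

SE* = 0.1089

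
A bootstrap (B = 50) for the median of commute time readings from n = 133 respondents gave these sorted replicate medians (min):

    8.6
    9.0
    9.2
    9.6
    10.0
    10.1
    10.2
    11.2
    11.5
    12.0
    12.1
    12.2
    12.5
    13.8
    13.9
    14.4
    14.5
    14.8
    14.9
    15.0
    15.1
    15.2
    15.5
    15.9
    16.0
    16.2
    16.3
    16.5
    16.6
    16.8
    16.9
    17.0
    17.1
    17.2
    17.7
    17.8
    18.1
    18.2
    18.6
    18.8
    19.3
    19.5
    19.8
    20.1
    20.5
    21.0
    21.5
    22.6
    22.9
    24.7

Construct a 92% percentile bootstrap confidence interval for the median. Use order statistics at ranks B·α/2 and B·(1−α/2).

(9.0, 22.6)

α = 0.08; lower rank = 50 × 0.040 = 2; upper rank = 50 × 0.960 = 48.
The 2nd smallest replicate is 9.0; the 48th is 22.6.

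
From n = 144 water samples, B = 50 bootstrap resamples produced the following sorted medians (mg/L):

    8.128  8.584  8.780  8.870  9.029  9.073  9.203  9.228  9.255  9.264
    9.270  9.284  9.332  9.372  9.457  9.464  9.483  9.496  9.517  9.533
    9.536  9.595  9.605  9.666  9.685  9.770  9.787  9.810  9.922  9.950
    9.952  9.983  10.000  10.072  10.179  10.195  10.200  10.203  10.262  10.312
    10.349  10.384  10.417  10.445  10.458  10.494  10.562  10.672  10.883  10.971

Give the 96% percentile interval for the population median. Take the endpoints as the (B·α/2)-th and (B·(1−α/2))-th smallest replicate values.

(8.128, 10.883)

α = 0.04; lower rank = 50 × 0.020 = 1; upper rank = 50 × 0.980 = 49.
The 1st smallest replicate is 8.128; the 49th is 10.883.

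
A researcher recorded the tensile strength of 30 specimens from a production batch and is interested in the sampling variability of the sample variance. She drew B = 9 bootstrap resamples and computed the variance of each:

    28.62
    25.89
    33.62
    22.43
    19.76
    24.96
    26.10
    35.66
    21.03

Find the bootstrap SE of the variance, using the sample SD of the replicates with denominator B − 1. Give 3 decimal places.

SE* = 5.407

Bootstrap SE is the standard deviation of the 9 replicate variances.
Mean of replicates: (28.62 + 25.89 + 33.62 + 22.43 + 19.76 + 24.96 + 26.10 + 35.66 + 21.03) / 9 = 238.0700 / 9 = 26.4522
Sum of squared deviations: (+2.1678)² + (−0.5622)² + (+7.1678)² + (−4.0222)² + (−6.6922)² + (−1.4922)² + (−0.3522)² + (+9.2078)² + (−5.4222)² = 233.8910
Variance = 233.8910 / 8 = 29.2364
SE* = √29.2364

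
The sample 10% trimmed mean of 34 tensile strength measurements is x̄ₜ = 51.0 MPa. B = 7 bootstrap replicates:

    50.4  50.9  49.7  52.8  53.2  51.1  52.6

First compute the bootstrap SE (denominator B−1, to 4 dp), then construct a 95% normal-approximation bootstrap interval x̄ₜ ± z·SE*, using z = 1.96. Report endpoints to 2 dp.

Mean of replicates = 51.5286; sum of squared deviations = 10.7543; SE* = √(10.7543/6) = 1.3388
Margin = 1.96 × 1.3388 = 2.624
Interval: 51.0 ± 2.624

(48.38, 53.62)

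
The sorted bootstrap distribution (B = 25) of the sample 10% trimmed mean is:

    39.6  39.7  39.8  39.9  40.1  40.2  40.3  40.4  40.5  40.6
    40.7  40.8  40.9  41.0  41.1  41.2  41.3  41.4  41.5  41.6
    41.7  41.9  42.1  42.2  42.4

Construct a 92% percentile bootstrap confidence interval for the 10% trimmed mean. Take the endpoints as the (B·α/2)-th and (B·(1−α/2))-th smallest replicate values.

α = 0.08; lower rank = 25 × 0.040 = 1; upper rank = 25 × 0.960 = 24.
The 1st smallest replicate is 39.6; the 24th is 42.2.

(39.6, 42.2)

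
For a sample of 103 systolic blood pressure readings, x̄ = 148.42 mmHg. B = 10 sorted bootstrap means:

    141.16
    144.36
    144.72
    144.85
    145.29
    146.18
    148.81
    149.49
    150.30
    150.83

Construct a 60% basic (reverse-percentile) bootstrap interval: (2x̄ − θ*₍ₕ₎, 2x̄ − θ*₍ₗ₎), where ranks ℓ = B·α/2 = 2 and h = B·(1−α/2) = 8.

Percentile endpoints at ranks 2 and 8: θ*₍2₎ = 144.36, θ*₍8₎ = 149.49.
Basic interval reflects these around x̄:
  lower = 2 × 148.42 − 149.49 = 147.35
  upper = 2 × 148.42 − 144.36 = 152.48

(147.35, 152.48)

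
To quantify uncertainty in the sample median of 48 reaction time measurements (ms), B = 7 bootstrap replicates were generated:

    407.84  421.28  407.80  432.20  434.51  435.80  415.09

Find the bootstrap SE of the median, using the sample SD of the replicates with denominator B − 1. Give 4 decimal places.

SE* = 12.2567

Bootstrap SE is the standard deviation of the 7 replicate medians.
Mean of replicates: (407.84 + 421.28 + 407.80 + 432.20 + 434.51 + 435.80 + 415.09) / 7 = 2954.52000 / 7 = 422.07429
Sum of squared deviations: (−14.23429)² + (−0.79429)² + (−14.27429)² + (+10.12571)² + (+12.43571)² + (+13.72571)² + (−6.98429)² = 901.35357
Variance = 901.35357 / 6 = 150.22560
SE* = √150.22560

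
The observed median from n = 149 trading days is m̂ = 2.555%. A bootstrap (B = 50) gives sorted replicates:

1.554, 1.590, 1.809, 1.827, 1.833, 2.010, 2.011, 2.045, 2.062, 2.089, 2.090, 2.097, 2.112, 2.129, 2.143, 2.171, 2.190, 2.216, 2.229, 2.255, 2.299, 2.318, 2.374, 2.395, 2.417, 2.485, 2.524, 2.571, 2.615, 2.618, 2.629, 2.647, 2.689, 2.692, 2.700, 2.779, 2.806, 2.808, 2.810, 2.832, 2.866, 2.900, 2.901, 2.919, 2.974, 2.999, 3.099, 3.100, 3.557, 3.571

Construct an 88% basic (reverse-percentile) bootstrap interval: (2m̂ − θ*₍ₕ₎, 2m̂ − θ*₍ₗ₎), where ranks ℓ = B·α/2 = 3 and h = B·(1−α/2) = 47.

(2.011, 3.301)

Percentile endpoints at ranks 3 and 47: θ*₍3₎ = 1.809, θ*₍47₎ = 3.099.
Basic interval reflects these around m̂:
  lower = 2 × 2.555 − 3.099 = 2.011
  upper = 2 × 2.555 − 1.809 = 3.301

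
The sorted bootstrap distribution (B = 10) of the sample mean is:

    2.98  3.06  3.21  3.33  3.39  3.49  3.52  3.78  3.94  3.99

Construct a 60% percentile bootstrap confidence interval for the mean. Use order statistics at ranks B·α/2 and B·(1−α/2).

(3.06, 3.78)

α = 0.40; lower rank = 10 × 0.200 = 2; upper rank = 10 × 0.800 = 8.
The 2nd smallest replicate is 3.06; the 8th is 3.78.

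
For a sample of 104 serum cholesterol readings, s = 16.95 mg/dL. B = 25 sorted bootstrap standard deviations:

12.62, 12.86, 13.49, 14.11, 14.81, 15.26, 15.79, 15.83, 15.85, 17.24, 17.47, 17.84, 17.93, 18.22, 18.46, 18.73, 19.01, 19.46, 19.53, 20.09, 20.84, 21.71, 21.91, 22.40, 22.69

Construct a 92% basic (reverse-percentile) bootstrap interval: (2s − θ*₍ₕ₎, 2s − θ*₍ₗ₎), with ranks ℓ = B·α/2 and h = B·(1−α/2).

Percentile endpoints at ranks 1 and 24: θ*₍1₎ = 12.62, θ*₍24₎ = 22.40.
Basic interval reflects these around s:
  lower = 2 × 16.95 − 22.40 = 11.50
  upper = 2 × 16.95 − 12.62 = 21.28

(11.50, 21.28)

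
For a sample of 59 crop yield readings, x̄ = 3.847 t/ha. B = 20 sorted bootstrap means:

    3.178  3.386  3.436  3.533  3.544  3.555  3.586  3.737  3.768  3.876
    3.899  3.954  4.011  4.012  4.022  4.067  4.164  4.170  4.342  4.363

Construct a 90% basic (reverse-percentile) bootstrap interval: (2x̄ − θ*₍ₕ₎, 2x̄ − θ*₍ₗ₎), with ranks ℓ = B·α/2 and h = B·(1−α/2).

Percentile endpoints at ranks 1 and 19: θ*₍1₎ = 3.178, θ*₍19₎ = 4.342.
Basic interval reflects these around x̄:
  lower = 2 × 3.847 − 4.342 = 3.352
  upper = 2 × 3.847 − 3.178 = 4.516

(3.352, 4.516)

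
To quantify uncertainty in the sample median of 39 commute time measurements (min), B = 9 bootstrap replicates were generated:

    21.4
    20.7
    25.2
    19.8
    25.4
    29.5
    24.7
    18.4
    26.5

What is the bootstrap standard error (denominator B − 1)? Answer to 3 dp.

Bootstrap SE is the standard deviation of the 9 replicate medians.
Mean of replicates: (21.4 + 20.7 + 25.2 + 19.8 + 25.4 + 29.5 + 24.7 + 18.4 + 26.5) / 9 = 211.6000 / 9 = 23.5111
Sum of squared deviations: (−2.1111)² + (−2.8111)² + (+1.6889)² + (−3.7111)² + (+1.8889)² + (+5.9889)² + (+1.1889)² + (−5.1111)² + (+2.9889)² = 104.8889
Variance = 104.8889 / 8 = 13.1111
SE* = √13.1111

SE* = 3.621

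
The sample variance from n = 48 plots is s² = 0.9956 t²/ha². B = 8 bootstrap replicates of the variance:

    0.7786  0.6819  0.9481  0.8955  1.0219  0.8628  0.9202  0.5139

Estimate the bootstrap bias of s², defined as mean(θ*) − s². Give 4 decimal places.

bias = −0.1677

mean(θ*) = (0.7786 + 0.6819 + 0.9481 + 0.8955 + 1.0219 + 0.8628 + 0.9202 + 0.5139) / 8 = 0.82786
bias = 0.82786 − 0.9956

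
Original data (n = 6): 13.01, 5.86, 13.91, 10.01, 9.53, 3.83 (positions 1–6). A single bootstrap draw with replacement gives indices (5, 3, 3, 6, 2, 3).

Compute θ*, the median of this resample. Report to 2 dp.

Resample values: 9.53, 13.91, 13.91, 3.83, 5.86, 13.91.
Sorted: 3.83, 5.86, 9.53, 13.91, 13.91, 13.91
Median = average of the two middle values = 11.72

θ* = 11.72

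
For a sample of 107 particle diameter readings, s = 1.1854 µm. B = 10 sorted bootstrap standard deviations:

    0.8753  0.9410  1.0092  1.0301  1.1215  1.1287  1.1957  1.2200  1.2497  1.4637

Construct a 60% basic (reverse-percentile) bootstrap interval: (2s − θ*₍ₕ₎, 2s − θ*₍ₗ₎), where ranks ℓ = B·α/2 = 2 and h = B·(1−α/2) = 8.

Percentile endpoints at ranks 2 and 8: θ*₍2₎ = 0.9410, θ*₍8₎ = 1.2200.
Basic interval reflects these around s:
  lower = 2 × 1.1854 − 1.2200 = 1.1508
  upper = 2 × 1.1854 − 0.9410 = 1.4298

(1.1508, 1.4298)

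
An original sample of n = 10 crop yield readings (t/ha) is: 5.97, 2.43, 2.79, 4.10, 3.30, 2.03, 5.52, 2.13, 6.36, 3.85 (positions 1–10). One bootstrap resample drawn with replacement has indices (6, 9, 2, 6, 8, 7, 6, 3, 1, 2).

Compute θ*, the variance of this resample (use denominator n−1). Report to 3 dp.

Resample values: 2.03, 6.36, 2.43, 2.03, 2.13, 5.52, 2.03, 2.79, 5.97, 2.43.
Mean = 3.3720; sum of squared deviations = 29.3506
s² = 29.3506 / 9 = 3.2612

θ* = 3.261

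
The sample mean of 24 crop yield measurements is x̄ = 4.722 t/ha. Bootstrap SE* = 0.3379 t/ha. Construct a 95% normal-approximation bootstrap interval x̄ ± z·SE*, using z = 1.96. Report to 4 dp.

Margin = 1.96 × 0.3379 = 0.66228
Interval: 4.722 ± 0.66228

(4.0597, 5.3843)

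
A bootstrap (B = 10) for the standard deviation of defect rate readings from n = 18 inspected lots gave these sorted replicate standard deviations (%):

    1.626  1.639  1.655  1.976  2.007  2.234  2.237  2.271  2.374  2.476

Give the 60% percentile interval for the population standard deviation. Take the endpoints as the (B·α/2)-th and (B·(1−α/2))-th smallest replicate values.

(1.639, 2.271)

α = 0.40; lower rank = 10 × 0.200 = 2; upper rank = 10 × 0.800 = 8.
The 2nd smallest replicate is 1.639; the 8th is 2.271.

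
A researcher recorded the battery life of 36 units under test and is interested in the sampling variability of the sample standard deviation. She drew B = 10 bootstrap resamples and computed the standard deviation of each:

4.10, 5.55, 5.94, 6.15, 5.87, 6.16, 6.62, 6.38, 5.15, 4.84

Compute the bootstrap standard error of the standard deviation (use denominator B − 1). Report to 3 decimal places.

Bootstrap SE is the standard deviation of the 10 replicate standard deviations.
Mean of replicates: (4.10 + 5.55 + 5.94 + 6.15 + 5.87 + 6.16 + 6.62 + 6.38 + 5.15 + 4.84) / 10 = 56.7600 / 10 = 5.6760
Sum of squared deviations: (−1.5760)² + (−0.1260)² + (+0.2640)² + (+0.4740)² + (+0.1940)² + (+0.4840)² + (+0.9440)² + (+0.7040)² + (−0.5260)² + (−0.8360)² = 5.4282
Variance = 5.4282 / 9 = 0.6031
SE* = √0.6031

SE* = 0.777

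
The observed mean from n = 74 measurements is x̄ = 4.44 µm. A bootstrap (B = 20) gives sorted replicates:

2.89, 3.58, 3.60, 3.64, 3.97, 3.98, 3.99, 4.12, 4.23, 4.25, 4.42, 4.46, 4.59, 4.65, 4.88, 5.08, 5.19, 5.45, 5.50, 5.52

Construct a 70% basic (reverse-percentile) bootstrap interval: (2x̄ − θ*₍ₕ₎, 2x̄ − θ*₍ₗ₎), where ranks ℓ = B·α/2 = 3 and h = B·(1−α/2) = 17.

(3.69, 5.28)

Percentile endpoints at ranks 3 and 17: θ*₍3₎ = 3.60, θ*₍17₎ = 5.19.
Basic interval reflects these around x̄:
  lower = 2 × 4.44 − 5.19 = 3.69
  upper = 2 × 4.44 − 3.60 = 5.28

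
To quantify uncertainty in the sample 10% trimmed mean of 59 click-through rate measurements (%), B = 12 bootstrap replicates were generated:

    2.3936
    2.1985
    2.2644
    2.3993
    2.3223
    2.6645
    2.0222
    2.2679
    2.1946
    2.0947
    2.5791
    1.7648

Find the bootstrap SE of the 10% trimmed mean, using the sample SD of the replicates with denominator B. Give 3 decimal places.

Bootstrap SE is the standard deviation of the 12 replicate 10% trimmed means.
Mean of replicates: (2.3936 + 2.1985 + 2.2644 + 2.3993 + 2.3223 + 2.6645 + 2.0222 + 2.2679 + 2.1946 + 2.0947 + 2.5791 + 1.7648) / 12 = 27.16590 / 12 = 2.26383
Sum of squared deviations: (+0.12977)² + (−0.06533)² + (+0.00057)² + (+0.13548)² + (+0.05847)² + (+0.40067)² + (−0.24162)² + (+0.00407)² + (−0.06923)² + (−0.16913)² + (+0.31527)² + (−0.49903)² = 0.64364
Variance = 0.64364 / 12 = 0.05364
SE* = √0.05364

SE* = 0.232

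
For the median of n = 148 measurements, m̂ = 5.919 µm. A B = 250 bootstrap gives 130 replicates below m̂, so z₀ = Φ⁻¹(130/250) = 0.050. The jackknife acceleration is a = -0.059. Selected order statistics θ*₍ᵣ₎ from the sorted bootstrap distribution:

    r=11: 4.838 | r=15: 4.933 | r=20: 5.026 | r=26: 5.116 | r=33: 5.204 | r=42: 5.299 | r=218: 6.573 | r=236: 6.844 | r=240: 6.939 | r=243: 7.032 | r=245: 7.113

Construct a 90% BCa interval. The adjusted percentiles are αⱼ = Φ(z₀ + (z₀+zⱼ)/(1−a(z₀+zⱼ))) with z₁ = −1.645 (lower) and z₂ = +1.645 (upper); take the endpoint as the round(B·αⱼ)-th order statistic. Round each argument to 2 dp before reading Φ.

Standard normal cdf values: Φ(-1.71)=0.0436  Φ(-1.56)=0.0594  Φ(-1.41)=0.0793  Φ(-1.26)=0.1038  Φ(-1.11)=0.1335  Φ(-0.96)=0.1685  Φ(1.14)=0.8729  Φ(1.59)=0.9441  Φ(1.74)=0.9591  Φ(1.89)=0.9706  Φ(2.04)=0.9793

Lower: z₀ + z₁ = 0.050 + (-1.645) = -1.595; 1 − a(z₀+z₁) = 1 − (-0.059)(-1.595) = 0.9059; argument = 0.050 + (-1.595)/0.9059 = -1.7107 → -1.71.
α₁ = Φ(-1.71) = 0.0436; rank = round(250 × 0.0436) = 11; θ*₍11₎ = 4.838.
Upper: z₀ + z₂ = 1.695; 1 − a(z₀+z₂) = 1.1000; argument = 1.5909 → 1.59; α₂ = 0.9441; rank = 236; θ*₍236₎ = 6.844.

(4.838, 6.844)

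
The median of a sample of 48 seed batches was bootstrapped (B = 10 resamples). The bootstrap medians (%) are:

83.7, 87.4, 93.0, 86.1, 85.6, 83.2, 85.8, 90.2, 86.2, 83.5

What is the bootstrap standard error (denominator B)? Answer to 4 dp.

Bootstrap SE is the standard deviation of the 10 replicate medians.
Mean of replicates: (83.7 + 87.4 + 93.0 + 86.1 + 85.6 + 83.2 + 85.8 + 90.2 + 86.2 + 83.5) / 10 = 864.70000 / 10 = 86.47000
Sum of squared deviations: (−2.77000)² + (+0.93000)² + (+6.53000)² + (−0.37000)² + (−0.87000)² + (−3.27000)² + (−0.67000)² + (+3.73000)² + (−0.27000)² + (−2.97000)² = 86.02100
Variance = 86.02100 / 10 = 8.60210
SE* = √8.60210

SE* = 2.9329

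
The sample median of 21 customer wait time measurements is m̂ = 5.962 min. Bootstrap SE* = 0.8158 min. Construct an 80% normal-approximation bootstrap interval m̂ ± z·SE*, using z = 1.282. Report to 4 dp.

(4.9161, 7.0079)

Margin = 1.282 × 0.8158 = 1.04586
Interval: 5.962 ± 1.04586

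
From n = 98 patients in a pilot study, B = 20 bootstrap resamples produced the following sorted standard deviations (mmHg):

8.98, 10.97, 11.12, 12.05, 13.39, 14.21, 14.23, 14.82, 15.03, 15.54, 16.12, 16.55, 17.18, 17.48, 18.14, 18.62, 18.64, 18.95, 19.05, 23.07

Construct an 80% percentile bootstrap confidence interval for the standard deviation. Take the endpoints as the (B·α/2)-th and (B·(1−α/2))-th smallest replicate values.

α = 0.20; lower rank = 20 × 0.100 = 2; upper rank = 20 × 0.900 = 18.
The 2nd smallest replicate is 10.97; the 18th is 18.95.

(10.97, 18.95)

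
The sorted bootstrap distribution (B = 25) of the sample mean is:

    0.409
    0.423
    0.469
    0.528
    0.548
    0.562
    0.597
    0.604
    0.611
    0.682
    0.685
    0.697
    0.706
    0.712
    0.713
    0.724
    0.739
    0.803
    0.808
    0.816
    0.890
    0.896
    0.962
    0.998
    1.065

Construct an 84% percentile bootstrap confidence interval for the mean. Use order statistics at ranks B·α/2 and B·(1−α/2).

(0.423, 0.962)

α = 0.16; lower rank = 25 × 0.080 = 2; upper rank = 25 × 0.920 = 23.
The 2nd smallest replicate is 0.423; the 23rd is 0.962.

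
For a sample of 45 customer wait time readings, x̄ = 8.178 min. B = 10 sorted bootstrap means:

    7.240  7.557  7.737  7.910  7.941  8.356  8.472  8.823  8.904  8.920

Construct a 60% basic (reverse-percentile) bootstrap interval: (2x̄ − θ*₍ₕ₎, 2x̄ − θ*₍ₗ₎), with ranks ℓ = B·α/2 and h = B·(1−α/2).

(7.533, 8.799)

Percentile endpoints at ranks 2 and 8: θ*₍2₎ = 7.557, θ*₍8₎ = 8.823.
Basic interval reflects these around x̄:
  lower = 2 × 8.178 − 8.823 = 7.533
  upper = 2 × 8.178 − 7.557 = 8.799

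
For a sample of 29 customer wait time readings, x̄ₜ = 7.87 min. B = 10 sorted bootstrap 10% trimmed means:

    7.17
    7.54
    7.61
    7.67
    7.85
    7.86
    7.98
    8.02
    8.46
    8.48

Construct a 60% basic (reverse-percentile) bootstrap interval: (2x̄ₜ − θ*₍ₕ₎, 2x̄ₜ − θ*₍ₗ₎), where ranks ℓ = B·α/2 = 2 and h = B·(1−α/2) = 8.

Percentile endpoints at ranks 2 and 8: θ*₍2₎ = 7.54, θ*₍8₎ = 8.02.
Basic interval reflects these around x̄ₜ:
  lower = 2 × 7.87 − 8.02 = 7.72
  upper = 2 × 7.87 − 7.54 = 8.20

(7.72, 8.20)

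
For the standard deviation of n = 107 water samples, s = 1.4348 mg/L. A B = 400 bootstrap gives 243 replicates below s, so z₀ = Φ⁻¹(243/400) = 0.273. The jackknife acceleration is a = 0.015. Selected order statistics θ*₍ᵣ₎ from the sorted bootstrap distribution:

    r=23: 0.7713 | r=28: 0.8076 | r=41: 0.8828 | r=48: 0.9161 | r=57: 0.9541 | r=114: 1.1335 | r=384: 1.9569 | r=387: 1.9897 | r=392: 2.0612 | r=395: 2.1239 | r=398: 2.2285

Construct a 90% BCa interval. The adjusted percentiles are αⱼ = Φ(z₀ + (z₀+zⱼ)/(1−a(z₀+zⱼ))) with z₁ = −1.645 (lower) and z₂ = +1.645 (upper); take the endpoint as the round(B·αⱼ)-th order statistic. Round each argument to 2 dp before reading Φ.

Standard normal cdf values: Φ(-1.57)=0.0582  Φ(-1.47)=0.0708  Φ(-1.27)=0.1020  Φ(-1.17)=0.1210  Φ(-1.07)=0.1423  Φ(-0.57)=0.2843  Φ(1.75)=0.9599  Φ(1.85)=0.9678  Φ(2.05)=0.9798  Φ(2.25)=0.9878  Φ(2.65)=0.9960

(0.9541, 2.1239)

Lower: z₀ + z₁ = 0.273 + (-1.645) = -1.372; 1 − a(z₀+z₁) = 1 − (0.015)(-1.372) = 1.0206; argument = 0.273 + (-1.372)/1.0206 = -1.0713 → -1.07.
α₁ = Φ(-1.07) = 0.1423; rank = round(400 × 0.1423) = 57; θ*₍57₎ = 0.9541.
Upper: z₀ + z₂ = 1.918; 1 − a(z₀+z₂) = 0.9712; argument = 2.2478 → 2.25; α₂ = 0.9878; rank = 395; θ*₍395₎ = 2.1239.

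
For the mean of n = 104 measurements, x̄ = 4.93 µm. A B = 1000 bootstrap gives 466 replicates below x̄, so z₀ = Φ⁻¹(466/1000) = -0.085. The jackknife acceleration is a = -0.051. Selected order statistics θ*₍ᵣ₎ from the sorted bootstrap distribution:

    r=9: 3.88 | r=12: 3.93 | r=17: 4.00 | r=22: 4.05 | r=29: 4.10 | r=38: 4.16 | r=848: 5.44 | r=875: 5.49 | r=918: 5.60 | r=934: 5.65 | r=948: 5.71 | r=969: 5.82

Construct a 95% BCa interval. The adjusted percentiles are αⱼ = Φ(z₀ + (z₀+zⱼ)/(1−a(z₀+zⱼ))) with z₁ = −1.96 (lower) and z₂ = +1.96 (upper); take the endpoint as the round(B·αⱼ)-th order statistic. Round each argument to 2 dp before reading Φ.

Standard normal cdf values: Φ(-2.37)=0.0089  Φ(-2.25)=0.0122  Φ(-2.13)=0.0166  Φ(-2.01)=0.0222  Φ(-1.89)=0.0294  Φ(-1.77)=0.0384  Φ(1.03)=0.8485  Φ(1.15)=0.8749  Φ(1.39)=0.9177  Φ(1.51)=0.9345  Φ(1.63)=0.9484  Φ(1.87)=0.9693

Lower: z₀ + z₁ = -0.085 + (-1.960) = -2.045; 1 − a(z₀+z₁) = 1 − (-0.051)(-2.045) = 0.8957; argument = -0.085 + (-2.045)/0.8957 = -2.3681 → -2.37.
α₁ = Φ(-2.37) = 0.0089; rank = round(1000 × 0.0089) = 9; θ*₍9₎ = 3.88.
Upper: z₀ + z₂ = 1.875; 1 − a(z₀+z₂) = 1.0956; argument = 1.6264 → 1.63; α₂ = 0.9484; rank = 948; θ*₍948₎ = 5.71.

(3.88, 5.71)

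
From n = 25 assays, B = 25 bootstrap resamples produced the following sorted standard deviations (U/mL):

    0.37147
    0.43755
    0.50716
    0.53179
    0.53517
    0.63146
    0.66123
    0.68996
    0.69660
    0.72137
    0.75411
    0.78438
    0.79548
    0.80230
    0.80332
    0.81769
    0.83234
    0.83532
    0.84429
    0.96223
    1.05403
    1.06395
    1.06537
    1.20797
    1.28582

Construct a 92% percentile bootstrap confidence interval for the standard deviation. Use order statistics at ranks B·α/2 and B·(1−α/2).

(0.37147, 1.20797)

α = 0.08; lower rank = 25 × 0.040 = 1; upper rank = 25 × 0.960 = 24.
The 1st smallest replicate is 0.37147; the 24th is 1.20797.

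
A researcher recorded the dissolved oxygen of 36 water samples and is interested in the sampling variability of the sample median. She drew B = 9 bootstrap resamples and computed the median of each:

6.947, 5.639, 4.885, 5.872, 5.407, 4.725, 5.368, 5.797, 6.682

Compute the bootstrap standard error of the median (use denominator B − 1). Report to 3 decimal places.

Bootstrap SE is the standard deviation of the 9 replicate medians.
Mean of replicates: (6.947 + 5.639 + 4.885 + 5.872 + 5.407 + 4.725 + 5.368 + 5.797 + 6.682) / 9 = 51.3220 / 9 = 5.7024
Sum of squared deviations: (+1.2446)² + (−0.0634)² + (−0.8174)² + (+0.1696)² + (−0.2954)² + (−0.9774)² + (−0.3344)² + (+0.0946)² + (+0.9796)² = 4.3729
Variance = 4.3729 / 8 = 0.5466
SE* = √0.5466

SE* = 0.739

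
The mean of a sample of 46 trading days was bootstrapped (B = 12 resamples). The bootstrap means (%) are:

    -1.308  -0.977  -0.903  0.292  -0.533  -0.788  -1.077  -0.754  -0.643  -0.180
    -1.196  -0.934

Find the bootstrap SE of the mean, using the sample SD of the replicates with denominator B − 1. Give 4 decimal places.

SE* = 0.4469

Bootstrap SE is the standard deviation of the 12 replicate means.
Mean of replicates: ((-1.308) + (-0.977) + (-0.903) + 0.292 + (-0.533) + (-0.788) + (-1.077) + (-0.754) + (-0.643) + (-0.180) + (-1.196) + (-0.934)) / 12 = -9.00100 / 12 = -0.75008
Sum of squared deviations: (−0.55792)² + (−0.22692)² + (−0.15292)² + (+1.04208)² + (+0.21708)² + (−0.03792)² + (−0.32692)² + (−0.00392)² + (+0.10708)² + (+0.57008)² + (−0.44592)² + (−0.18392)² = 2.19666
Variance = 2.19666 / 11 = 0.19970
SE* = √0.19970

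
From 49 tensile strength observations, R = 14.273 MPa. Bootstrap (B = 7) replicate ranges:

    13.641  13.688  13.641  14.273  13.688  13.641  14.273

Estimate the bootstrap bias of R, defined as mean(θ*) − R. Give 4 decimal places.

mean(θ*) = (13.641 + 13.688 + 13.641 + 14.273 + 13.688 + 13.641 + 14.273) / 7 = 13.83500
bias = 13.83500 − 14.273

bias = −0.4380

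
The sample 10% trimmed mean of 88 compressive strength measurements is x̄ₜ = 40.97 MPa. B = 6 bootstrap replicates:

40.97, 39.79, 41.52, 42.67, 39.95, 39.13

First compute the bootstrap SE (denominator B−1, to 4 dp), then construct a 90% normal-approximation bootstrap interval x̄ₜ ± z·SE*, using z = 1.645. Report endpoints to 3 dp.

Mean of replicates = 40.6717; sum of squared deviations = 8.4769; SE* = √(8.4769/5) = 1.3021
Margin = 1.645 × 1.3021 = 2.1420
Interval: 40.97 ± 2.1420

(38.828, 43.112)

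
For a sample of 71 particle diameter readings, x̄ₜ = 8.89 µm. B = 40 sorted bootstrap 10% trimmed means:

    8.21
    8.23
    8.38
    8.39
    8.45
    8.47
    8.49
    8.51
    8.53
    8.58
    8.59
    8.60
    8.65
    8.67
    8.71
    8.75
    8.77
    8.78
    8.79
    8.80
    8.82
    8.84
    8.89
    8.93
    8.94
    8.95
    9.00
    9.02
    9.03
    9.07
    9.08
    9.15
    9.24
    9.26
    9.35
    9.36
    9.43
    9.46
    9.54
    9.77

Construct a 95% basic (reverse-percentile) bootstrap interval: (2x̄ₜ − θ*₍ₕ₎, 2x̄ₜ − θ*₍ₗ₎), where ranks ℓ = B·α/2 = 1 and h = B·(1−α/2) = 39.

(8.24, 9.57)

Percentile endpoints at ranks 1 and 39: θ*₍1₎ = 8.21, θ*₍39₎ = 9.54.
Basic interval reflects these around x̄ₜ:
  lower = 2 × 8.89 − 9.54 = 8.24
  upper = 2 × 8.89 − 8.21 = 9.57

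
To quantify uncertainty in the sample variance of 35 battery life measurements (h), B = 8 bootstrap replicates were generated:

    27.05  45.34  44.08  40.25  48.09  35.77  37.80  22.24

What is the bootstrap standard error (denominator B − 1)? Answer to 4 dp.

SE* = 9.0204

Bootstrap SE is the standard deviation of the 8 replicate variances.
Mean of replicates: (27.05 + 45.34 + 44.08 + 40.25 + 48.09 + 35.77 + 37.80 + 22.24) / 8 = 300.62000 / 8 = 37.57750
Sum of squared deviations: (−10.52750)² + (+7.76250)² + (+6.50250)² + (+2.67250)² + (+10.51250)² + (−1.80750)² + (+0.22250)² + (−15.33750)² = 569.57755
Variance = 569.57755 / 7 = 81.36822
SE* = √81.36822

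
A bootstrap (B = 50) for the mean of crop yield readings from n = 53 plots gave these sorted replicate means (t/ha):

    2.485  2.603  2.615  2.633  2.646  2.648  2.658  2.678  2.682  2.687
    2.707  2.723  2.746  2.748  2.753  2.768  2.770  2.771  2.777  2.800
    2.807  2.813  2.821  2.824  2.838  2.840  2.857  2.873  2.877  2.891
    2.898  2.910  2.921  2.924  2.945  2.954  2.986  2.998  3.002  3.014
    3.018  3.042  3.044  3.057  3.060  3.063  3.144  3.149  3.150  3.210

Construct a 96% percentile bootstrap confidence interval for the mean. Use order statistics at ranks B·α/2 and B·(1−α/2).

α = 0.04; lower rank = 50 × 0.020 = 1; upper rank = 50 × 0.980 = 49.
The 1st smallest replicate is 2.485; the 49th is 3.150.

(2.485, 3.150)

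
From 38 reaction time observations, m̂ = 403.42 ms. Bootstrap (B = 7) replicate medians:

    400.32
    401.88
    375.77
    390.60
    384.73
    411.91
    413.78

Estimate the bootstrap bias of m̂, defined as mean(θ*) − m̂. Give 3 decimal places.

bias = −6.421

mean(θ*) = (400.32 + 401.88 + 375.77 + 390.60 + 384.73 + 411.91 + 413.78) / 7 = 396.9986
bias = 396.9986 − 403.42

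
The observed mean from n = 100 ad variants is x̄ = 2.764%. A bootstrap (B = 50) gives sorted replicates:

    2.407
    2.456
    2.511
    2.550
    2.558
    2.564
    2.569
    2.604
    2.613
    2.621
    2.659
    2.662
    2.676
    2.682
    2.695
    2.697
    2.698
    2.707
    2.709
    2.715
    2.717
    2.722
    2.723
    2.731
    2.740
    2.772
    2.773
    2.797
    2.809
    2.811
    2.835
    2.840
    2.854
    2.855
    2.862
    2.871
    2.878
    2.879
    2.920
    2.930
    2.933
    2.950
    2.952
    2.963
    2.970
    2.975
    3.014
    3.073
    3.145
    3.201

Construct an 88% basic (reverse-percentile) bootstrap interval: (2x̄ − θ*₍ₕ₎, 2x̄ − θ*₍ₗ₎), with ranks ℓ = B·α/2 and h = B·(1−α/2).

(2.514, 3.017)

Percentile endpoints at ranks 3 and 47: θ*₍3₎ = 2.511, θ*₍47₎ = 3.014.
Basic interval reflects these around x̄:
  lower = 2 × 2.764 − 3.014 = 2.514
  upper = 2 × 2.764 − 2.511 = 3.017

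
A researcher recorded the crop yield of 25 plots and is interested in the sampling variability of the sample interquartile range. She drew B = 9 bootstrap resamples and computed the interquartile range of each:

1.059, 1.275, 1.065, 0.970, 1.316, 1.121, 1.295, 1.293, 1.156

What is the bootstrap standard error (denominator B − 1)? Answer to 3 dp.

SE* = 0.127

Bootstrap SE is the standard deviation of the 9 replicate interquartile ranges.
Mean of replicates: (1.059 + 1.275 + 1.065 + 0.970 + 1.316 + 1.121 + 1.295 + 1.293 + 1.156) / 9 = 10.5500 / 9 = 1.1722
Sum of squared deviations: (−0.1132)² + (+0.1028)² + (−0.1072)² + (−0.2022)² + (+0.1438)² + (−0.0512)² + (+0.1228)² + (+0.1208)² + (−0.0162)² = 0.1290
Variance = 0.1290 / 8 = 0.0161
SE* = √0.0161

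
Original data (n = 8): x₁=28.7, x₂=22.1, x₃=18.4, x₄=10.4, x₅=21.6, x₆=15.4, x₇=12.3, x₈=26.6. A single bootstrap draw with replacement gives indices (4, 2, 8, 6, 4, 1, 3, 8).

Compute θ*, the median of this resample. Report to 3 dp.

θ* = 20.250

Resample values: 10.4, 22.1, 26.6, 15.4, 10.4, 28.7, 18.4, 26.6.
Sorted: 10.4, 10.4, 15.4, 18.4, 22.1, 26.6, 26.6, 28.7
Median = average of the two middle values = 20.250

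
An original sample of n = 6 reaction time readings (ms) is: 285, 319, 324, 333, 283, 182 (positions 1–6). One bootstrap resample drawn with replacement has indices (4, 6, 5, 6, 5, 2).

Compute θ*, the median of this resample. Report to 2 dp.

θ* = 283.00

Resample values: 333, 182, 283, 182, 283, 319.
Sorted: 182, 182, 283, 283, 319, 333
Median = average of the two middle values = 283.00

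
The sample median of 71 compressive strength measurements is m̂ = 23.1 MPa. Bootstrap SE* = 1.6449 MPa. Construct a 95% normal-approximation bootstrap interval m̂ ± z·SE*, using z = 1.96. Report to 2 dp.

(19.88, 26.32)

Margin = 1.96 × 1.6449 = 3.224
Interval: 23.1 ± 3.224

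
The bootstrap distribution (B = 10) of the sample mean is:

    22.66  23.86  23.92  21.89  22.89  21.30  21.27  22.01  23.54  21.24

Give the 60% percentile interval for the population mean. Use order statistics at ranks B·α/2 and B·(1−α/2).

Sorted replicates: 21.24, 21.27, 21.30, 21.89, 22.01, 22.66, 22.89, 23.54, 23.86, 23.92
α = 0.40; lower rank = 10 × 0.200 = 2; upper rank = 10 × 0.800 = 8.
The 2nd smallest replicate is 21.27; the 8th is 23.54.

(21.27, 23.54)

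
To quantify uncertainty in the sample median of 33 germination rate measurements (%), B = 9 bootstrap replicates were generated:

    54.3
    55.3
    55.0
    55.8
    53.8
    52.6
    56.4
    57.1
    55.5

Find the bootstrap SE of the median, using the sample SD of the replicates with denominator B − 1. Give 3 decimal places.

SE* = 1.368

Bootstrap SE is the standard deviation of the 9 replicate medians.
Mean of replicates: (54.3 + 55.3 + 55.0 + 55.8 + 53.8 + 52.6 + 56.4 + 57.1 + 55.5) / 9 = 495.8000 / 9 = 55.0889
Sum of squared deviations: (−0.7889)² + (+0.2111)² + (−0.0889)² + (+0.7111)² + (−1.2889)² + (−2.4889)² + (+1.3111)² + (+2.0111)² + (+0.4111)² = 14.9689
Variance = 14.9689 / 8 = 1.8711
SE* = √1.8711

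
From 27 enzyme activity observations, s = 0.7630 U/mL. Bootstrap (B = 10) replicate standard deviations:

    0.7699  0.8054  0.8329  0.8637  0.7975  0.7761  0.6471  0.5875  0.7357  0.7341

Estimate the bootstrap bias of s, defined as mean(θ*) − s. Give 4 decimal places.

mean(θ*) = (0.7699 + 0.8054 + 0.8329 + 0.8637 + 0.7975 + 0.7761 + 0.6471 + 0.5875 + 0.7357 + 0.7341) / 10 = 0.75499
bias = 0.75499 − 0.7630

bias = −0.0080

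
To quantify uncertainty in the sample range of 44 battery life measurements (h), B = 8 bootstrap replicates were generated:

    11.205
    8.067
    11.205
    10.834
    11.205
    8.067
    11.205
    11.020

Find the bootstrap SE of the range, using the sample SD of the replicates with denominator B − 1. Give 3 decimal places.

SE* = 1.416

Bootstrap SE is the standard deviation of the 8 replicate ranges.
Mean of replicates: (11.205 + 8.067 + 11.205 + 10.834 + 11.205 + 8.067 + 11.205 + 11.020) / 8 = 82.8080 / 8 = 10.3510
Sum of squared deviations: (+0.8540)² + (−2.2840)² + (+0.8540)² + (+0.4830)² + (+0.8540)² + (−2.2840)² + (+0.8540)² + (+0.6690)² = 14.0314
Variance = 14.0314 / 7 = 2.0045
SE* = √2.0045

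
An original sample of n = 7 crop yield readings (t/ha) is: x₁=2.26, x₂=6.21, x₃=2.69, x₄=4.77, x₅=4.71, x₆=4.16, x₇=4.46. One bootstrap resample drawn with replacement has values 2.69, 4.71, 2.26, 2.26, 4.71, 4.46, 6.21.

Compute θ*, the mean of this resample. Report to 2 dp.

Mean = (2.69 + 4.71 + 2.26 + 2.26 + 4.71 + 4.46 + 6.21) / 7 = 27.300 / 7 = 3.90

θ* = 3.90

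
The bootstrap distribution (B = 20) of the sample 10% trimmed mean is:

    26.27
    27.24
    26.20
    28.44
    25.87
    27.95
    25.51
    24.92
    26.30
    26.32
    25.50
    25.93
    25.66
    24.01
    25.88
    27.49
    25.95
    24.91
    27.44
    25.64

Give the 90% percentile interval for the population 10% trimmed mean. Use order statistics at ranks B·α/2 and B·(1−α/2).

Sorted replicates: 24.01, 24.91, 24.92, 25.50, 25.51, 25.64, 25.66, 25.87, 25.88, 25.93, 25.95, 26.20, 26.27, 26.30, 26.32, 27.24, 27.44, 27.49, 27.95, 28.44
α = 0.10; lower rank = 20 × 0.050 = 1; upper rank = 20 × 0.950 = 19.
The 1st smallest replicate is 24.01; the 19th is 27.95.

(24.01, 27.95)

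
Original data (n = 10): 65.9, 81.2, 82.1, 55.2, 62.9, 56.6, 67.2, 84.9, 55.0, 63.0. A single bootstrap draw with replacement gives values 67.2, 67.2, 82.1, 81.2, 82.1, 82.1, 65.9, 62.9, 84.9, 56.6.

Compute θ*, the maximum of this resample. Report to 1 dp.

θ* = 84.9

Maximum = 84.9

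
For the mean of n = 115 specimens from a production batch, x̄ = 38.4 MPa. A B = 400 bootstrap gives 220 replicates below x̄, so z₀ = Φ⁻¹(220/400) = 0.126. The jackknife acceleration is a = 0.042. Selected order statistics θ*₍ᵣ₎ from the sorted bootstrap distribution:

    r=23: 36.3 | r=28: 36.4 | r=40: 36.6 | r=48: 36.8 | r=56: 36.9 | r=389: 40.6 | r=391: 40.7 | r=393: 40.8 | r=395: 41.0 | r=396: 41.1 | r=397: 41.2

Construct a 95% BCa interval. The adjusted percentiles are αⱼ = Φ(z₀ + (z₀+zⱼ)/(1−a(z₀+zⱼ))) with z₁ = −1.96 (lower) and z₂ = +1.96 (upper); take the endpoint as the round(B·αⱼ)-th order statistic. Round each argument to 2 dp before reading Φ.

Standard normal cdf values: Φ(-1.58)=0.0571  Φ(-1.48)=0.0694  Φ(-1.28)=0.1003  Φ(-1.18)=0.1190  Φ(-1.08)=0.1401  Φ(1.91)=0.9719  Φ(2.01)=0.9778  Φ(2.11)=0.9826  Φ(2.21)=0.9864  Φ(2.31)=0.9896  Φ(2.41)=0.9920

Lower: z₀ + z₁ = 0.126 + (-1.960) = -1.834; 1 − a(z₀+z₁) = 1 − (0.042)(-1.834) = 1.0770; argument = 0.126 + (-1.834)/1.0770 = -1.5768 → -1.58.
α₁ = Φ(-1.58) = 0.0571; rank = round(400 × 0.0571) = 23; θ*₍23₎ = 36.3.
Upper: z₀ + z₂ = 2.086; 1 − a(z₀+z₂) = 0.9124; argument = 2.4123 → 2.41; α₂ = 0.9920; rank = 397; θ*₍397₎ = 41.2.

(36.3, 41.2)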